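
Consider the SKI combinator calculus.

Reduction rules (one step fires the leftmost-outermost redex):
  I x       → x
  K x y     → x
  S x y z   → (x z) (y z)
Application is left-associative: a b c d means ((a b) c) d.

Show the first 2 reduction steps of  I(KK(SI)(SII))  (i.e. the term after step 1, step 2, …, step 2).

  start: I(KK(SI)(SII))
  step 1: KK(SI)(SII)
  step 2: K(SII)

Answer: after 2 steps: K(SII)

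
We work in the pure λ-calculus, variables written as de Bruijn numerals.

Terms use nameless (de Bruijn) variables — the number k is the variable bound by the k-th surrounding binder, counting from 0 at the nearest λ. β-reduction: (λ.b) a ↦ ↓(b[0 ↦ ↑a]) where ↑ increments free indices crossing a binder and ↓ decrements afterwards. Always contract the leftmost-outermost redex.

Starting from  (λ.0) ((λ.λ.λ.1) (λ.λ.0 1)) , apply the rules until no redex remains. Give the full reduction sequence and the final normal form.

  start: (λ.0) ((λ.λ.λ.1) (λ.λ.0 1))
  step 1: (λ.λ.λ.1) (λ.λ.0 1)
  step 2: λ.λ.1

Answer: normal form = λ.λ.1  (in 2 steps)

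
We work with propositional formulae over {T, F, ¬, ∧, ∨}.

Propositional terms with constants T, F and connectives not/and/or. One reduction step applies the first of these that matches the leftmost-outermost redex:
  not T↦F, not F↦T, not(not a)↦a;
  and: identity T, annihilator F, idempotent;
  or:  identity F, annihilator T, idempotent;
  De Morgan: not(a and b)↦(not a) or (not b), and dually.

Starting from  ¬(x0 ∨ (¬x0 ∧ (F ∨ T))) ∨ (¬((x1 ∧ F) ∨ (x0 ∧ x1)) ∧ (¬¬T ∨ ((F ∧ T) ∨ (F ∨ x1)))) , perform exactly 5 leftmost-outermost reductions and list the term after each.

Answer: after 5 steps: (¬x0 ∧ (x0 ∨ (T ∧ ¬T))) ∨ (¬((x1 ∧ F) ∨ (x0 ∧ x1)) ∧ (¬¬T ∨ ((F ∧ T) ∨ (F ∨ x1))))

Derivation:
  start: ¬(x0 ∨ (¬x0 ∧ (F ∨ T))) ∨ (¬((x1 ∧ F) ∨ (x0 ∧ x1)) ∧ (¬¬T ∨ ((F ∧ T) ∨ (F ∨ x1))))
  [1] (¬x0 ∧ ¬(¬x0 ∧ (F ∨ T))) ∨ (¬((x1 ∧ F) ∨ (x0 ∧ x1)) ∧ (¬¬T ∨ ((F ∧ T) ∨ (F ∨ x1))))
  [2] (¬x0 ∧ (¬¬x0 ∨ ¬(F ∨ T))) ∨ (¬((x1 ∧ F) ∨ (x0 ∧ x1)) ∧ (¬¬T ∨ ((F ∧ T) ∨ (F ∨ x1))))
  [3] (¬x0 ∧ (x0 ∨ ¬(F ∨ T))) ∨ (¬((x1 ∧ F) ∨ (x0 ∧ x1)) ∧ (¬¬T ∨ ((F ∧ T) ∨ (F ∨ x1))))
  [4] (¬x0 ∧ (x0 ∨ (¬F ∧ ¬T))) ∨ (¬((x1 ∧ F) ∨ (x0 ∧ x1)) ∧ (¬¬T ∨ ((F ∧ T) ∨ (F ∨ x1))))
  [5] (¬x0 ∧ (x0 ∨ (T ∧ ¬T))) ∨ (¬((x1 ∧ F) ∨ (x0 ∧ x1)) ∧ (¬¬T ∨ ((F ∧ T) ∨ (F ∨ x1))))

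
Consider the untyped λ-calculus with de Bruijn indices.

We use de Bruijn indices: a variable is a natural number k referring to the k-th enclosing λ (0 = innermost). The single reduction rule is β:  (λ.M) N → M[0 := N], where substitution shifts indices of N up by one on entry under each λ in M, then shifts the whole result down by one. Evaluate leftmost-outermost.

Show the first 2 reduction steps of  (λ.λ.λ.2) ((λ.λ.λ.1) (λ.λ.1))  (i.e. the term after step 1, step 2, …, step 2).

Answer: after 2 steps: λ.λ.λ.λ.1

Reduction:
  start: (λ.λ.λ.2) ((λ.λ.λ.1) (λ.λ.1))
  →1  λ.λ.(λ.λ.λ.1) (λ.λ.1)
  →2  λ.λ.λ.λ.1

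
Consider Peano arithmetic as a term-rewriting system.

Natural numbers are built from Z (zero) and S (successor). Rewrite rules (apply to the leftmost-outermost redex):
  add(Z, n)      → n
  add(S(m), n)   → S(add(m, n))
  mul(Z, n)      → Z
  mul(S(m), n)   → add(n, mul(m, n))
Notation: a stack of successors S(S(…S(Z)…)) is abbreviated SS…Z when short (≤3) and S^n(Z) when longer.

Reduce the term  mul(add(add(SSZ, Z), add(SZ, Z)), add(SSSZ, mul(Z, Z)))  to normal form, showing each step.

Answer: normal form = S^9(Z)  (in 39 steps)

Reduction:
  start: mul(add(add(SSZ, Z), add(SZ, Z)), add(SSSZ, mul(Z, Z)))
  [1] mul(add(S(add(SZ, Z)), add(SZ, Z)), add(SSSZ, mul(Z, Z)))
  [2] mul(S(add(add(SZ, Z), add(SZ, Z))), add(SSSZ, mul(Z, Z)))
  [3] add(add(SSSZ, mul(Z, Z)), mul(add(add(SZ, Z), add(SZ, Z)), add(SSSZ, mul(Z, Z))))
  [4] add(S(add(SSZ, mul(Z, Z))), mul(add(add(SZ, Z), add(SZ, Z)), add(SSSZ, mul(Z, Z))))
  [5] S(add(add(SSZ, mul(Z, Z)), mul(add(add(SZ, Z), add(SZ, Z)), add(SSSZ, mul(Z, Z)))))
  [6] S(add(S(add(SZ, mul(Z, Z))), mul(add(add(SZ, Z), add(SZ, Z)), add(SSSZ, mul(Z, Z)))))
  [7] S(S(add(add(SZ, mul(Z, Z)), mul(add(add(SZ, Z), add(SZ, Z)), add(SSSZ, mul(Z, Z))))))
  [8] S(S(add(S(add(Z, mul(Z, Z))), mul(add(add(SZ, Z), add(SZ, Z)), add(SSSZ, mul(Z, Z))))))
  [9] S(S(S(add(add(Z, mul(Z, Z)), mul(add(add(SZ, Z), add(SZ, Z)), add(SSSZ, mul(Z, Z)))))))
  [10] S(S(S(add(mul(Z, Z), mul(add(add(SZ, Z), add(SZ, Z)), add(SSSZ, mul(Z, Z)))))))
  [11] S(S(S(add(Z, mul(add(add(SZ, Z), add(SZ, Z)), add(SSSZ, mul(Z, Z)))))))
  [12] S(S(S(mul(add(add(SZ, Z), add(SZ, Z)), add(SSSZ, mul(Z, Z))))))
  [13] S(S(S(mul(add(S(add(Z, Z)), add(SZ, Z)), add(SSSZ, mul(Z, Z))))))
  [14] S(S(S(mul(S(add(add(Z, Z), add(SZ, Z))), add(SSSZ, mul(Z, Z))))))
  [15] S(S(S(add(add(SSSZ, mul(Z, Z)), mul(add(add(Z, Z), add(SZ, Z)), add(SSSZ, mul(Z, Z)))))))
  [16] S(S(S(add(S(add(SSZ, mul(Z, Z))), mul(add(add(Z, Z), add(SZ, Z)), add(SSSZ, mul(Z, Z)))))))
  [17] S(S(S(S(add(add(SSZ, mul(Z, Z)), mul(add(add(Z, Z), add(SZ, Z)), add(SSSZ, mul(Z, Z))))))))
  [18] S(S(S(S(add(S(add(SZ, mul(Z, Z))), mul(add(add(Z, Z), add(SZ, Z)), add(SSSZ, mul(Z, Z))))))))
  [19] S(S(S(S(S(add(add(SZ, mul(Z, Z)), mul(add(add(Z, Z), add(SZ, Z)), add(SSSZ, mul(Z, Z)))))))))
  [20] S(S(S(S(S(add(S(add(Z, mul(Z, Z))), mul(add(add(Z, Z), add(SZ, Z)), add(SSSZ, mul(Z, Z)))))))))
  [21] S(S(S(S(S(S(add(add(Z, mul(Z, Z)), mul(add(add(Z, Z), add(SZ, Z)), add(SSSZ, mul(Z, Z))))))))))
  [22] S(S(S(S(S(S(add(mul(Z, Z), mul(add(add(Z, Z), add(SZ, Z)), add(SSSZ, mul(Z, Z))))))))))
  [23] S(S(S(S(S(S(add(Z, mul(add(add(Z, Z), add(SZ, Z)), add(SSSZ, mul(Z, Z))))))))))
  [24] S(S(S(S(S(S(mul(add(add(Z, Z), add(SZ, Z)), add(SSSZ, mul(Z, Z)))))))))
  [25] S(S(S(S(S(S(mul(add(Z, add(SZ, Z)), add(SSSZ, mul(Z, Z)))))))))
  [26] S(S(S(S(S(S(mul(add(SZ, Z), add(SSSZ, mul(Z, Z)))))))))
  [27] S(S(S(S(S(S(mul(S(add(Z, Z)), add(SSSZ, mul(Z, Z)))))))))
  [28] S(S(S(S(S(S(add(add(SSSZ, mul(Z, Z)), mul(add(Z, Z), add(SSSZ, mul(Z, Z))))))))))
  [29] S(S(S(S(S(S(add(S(add(SSZ, mul(Z, Z))), mul(add(Z, Z), add(SSSZ, mul(Z, Z))))))))))
  [30] S(S(S(S(S(S(S(add(add(SSZ, mul(Z, Z)), mul(add(Z, Z), add(SSSZ, mul(Z, Z)))))))))))
  [31] S(S(S(S(S(S(S(add(S(add(SZ, mul(Z, Z))), mul(add(Z, Z), add(SSSZ, mul(Z, Z)))))))))))
  [32] S(S(S(S(S(S(S(S(add(add(SZ, mul(Z, Z)), mul(add(Z, Z), add(SSSZ, mul(Z, Z))))))))))))
  [33] S(S(S(S(S(S(S(S(add(S(add(Z, mul(Z, Z))), mul(add(Z, Z), add(SSSZ, mul(Z, Z))))))))))))
  [34] S(S(S(S(S(S(S(S(S(add(add(Z, mul(Z, Z)), mul(add(Z, Z), add(SSSZ, mul(Z, Z)))))))))))))
  [35] S(S(S(S(S(S(S(S(S(add(mul(Z, Z), mul(add(Z, Z), add(SSSZ, mul(Z, Z)))))))))))))
  [36] S(S(S(S(S(S(S(S(S(add(Z, mul(add(Z, Z), add(SSSZ, mul(Z, Z)))))))))))))
  [37] S(S(S(S(S(S(S(S(S(mul(add(Z, Z), add(SSSZ, mul(Z, Z))))))))))))
  [38] S(S(S(S(S(S(S(S(S(mul(Z, add(SSSZ, mul(Z, Z))))))))))))
  [39] S^9(Z)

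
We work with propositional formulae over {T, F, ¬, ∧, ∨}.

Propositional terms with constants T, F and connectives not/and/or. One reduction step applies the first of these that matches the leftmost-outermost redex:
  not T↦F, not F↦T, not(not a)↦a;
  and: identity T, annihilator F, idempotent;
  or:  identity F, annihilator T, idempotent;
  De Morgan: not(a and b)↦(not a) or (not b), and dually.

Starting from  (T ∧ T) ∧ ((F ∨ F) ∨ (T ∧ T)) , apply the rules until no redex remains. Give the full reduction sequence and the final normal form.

Answer: normal form = T  (in 5 steps)

Reduction:
  start: (T ∧ T) ∧ ((F ∨ F) ∨ (T ∧ T))
  [1] T ∧ ((F ∨ F) ∨ (T ∧ T))
  [2] (F ∨ F) ∨ (T ∧ T)
  [3] F ∨ (T ∧ T)
  [4] T ∧ T
  [5] T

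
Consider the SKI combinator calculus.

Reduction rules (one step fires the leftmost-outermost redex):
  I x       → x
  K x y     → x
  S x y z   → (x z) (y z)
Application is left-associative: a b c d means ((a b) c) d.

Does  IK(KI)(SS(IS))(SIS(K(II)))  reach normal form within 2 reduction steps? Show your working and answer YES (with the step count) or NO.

Answer: NO — after 2 steps the term is KI(SIS(K(II))), not yet normal

Working:
  start: IK(KI)(SS(IS))(SIS(K(II)))
  step 1: K(KI)(SS(IS))(SIS(K(II)))
  step 2: KI(SIS(K(II)))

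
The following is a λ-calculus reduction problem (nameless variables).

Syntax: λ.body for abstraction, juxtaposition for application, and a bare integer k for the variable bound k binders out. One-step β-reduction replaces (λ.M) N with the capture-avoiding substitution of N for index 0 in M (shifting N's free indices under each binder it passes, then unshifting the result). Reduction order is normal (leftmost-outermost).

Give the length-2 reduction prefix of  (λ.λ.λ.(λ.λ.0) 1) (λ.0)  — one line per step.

  start: (λ.λ.λ.(λ.λ.0) 1) (λ.0)
  →1  λ.λ.(λ.λ.0) 1
  →2  λ.λ.λ.0

Answer: after 2 steps: λ.λ.λ.0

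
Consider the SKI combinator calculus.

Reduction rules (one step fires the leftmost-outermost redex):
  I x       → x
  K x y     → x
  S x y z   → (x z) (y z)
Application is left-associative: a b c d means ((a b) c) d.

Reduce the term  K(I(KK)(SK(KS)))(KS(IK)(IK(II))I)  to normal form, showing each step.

  start: K(I(KK)(SK(KS)))(KS(IK)(IK(II))I)
  step 1: I(KK)(SK(KS))
  step 2: KK(SK(KS))
  step 3: K

Answer: normal form = K  (in 3 steps)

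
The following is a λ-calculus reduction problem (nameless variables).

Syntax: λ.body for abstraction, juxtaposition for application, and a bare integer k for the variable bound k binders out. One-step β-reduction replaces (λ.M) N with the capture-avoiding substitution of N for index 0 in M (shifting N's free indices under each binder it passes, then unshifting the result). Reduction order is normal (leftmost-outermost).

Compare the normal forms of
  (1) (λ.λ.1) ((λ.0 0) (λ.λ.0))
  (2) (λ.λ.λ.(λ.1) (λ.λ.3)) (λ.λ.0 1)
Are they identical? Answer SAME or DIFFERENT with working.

Term A:
  start: (λ.λ.1) ((λ.0 0) (λ.λ.0))
  →1  λ.(λ.0 0) (λ.λ.0)
  →2  λ.(λ.λ.0) (λ.λ.0)
  →3  λ.λ.0

Term B:
  start: (λ.λ.λ.(λ.1) (λ.λ.3)) (λ.λ.0 1)
  →1  λ.λ.(λ.1) (λ.λ.3)
  →2  λ.λ.0

Answer: SAME — A ⇓ λ.λ.0, B ⇓ λ.λ.0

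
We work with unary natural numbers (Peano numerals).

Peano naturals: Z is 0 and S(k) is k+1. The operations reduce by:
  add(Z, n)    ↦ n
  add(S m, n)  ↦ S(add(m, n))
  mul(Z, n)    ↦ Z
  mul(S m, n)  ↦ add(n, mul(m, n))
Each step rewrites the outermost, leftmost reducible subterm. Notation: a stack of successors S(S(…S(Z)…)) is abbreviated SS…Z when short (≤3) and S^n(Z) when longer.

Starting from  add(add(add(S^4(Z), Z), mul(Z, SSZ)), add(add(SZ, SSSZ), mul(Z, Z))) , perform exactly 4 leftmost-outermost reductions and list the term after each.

  start: add(add(add(S^4(Z), Z), mul(Z, SSZ)), add(add(SZ, SSSZ), mul(Z, Z)))
  →1  add(add(S(add(SSSZ, Z)), mul(Z, SSZ)), add(add(SZ, SSSZ), mul(Z, Z)))
  →2  add(S(add(add(SSSZ, Z), mul(Z, SSZ))), add(add(SZ, SSSZ), mul(Z, Z)))
  →3  S(add(add(add(SSSZ, Z), mul(Z, SSZ)), add(add(SZ, SSSZ), mul(Z, Z))))
  →4  S(add(add(S(add(SSZ, Z)), mul(Z, SSZ)), add(add(SZ, SSSZ), mul(Z, Z))))

Answer: after 4 steps: S(add(add(S(add(SSZ, Z)), mul(Z, SSZ)), add(add(SZ, SSSZ), mul(Z, Z))))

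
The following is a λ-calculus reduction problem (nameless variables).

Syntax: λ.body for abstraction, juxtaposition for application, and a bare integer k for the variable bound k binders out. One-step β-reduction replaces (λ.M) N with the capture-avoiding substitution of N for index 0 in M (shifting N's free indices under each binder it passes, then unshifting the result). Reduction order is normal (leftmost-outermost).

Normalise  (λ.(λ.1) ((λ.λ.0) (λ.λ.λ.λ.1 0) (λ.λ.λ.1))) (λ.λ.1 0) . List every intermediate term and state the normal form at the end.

  start: (λ.(λ.1) ((λ.λ.0) (λ.λ.λ.λ.1 0) (λ.λ.λ.1))) (λ.λ.1 0)
  [1] (λ.λ.λ.1 0) ((λ.λ.0) (λ.λ.λ.λ.1 0) (λ.λ.λ.1))
  [2] λ.λ.1 0

Answer: normal form = λ.λ.1 0  (in 2 steps)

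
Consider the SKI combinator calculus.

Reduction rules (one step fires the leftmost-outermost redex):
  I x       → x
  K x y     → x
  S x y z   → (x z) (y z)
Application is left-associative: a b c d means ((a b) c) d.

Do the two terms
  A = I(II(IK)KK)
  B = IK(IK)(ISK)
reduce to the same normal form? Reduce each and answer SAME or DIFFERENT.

Answer: SAME — A ⇓ K, B ⇓ K

Working:
Term A:
  start: I(II(IK)KK)
  step 1: II(IK)KK
  step 2: I(IK)KK
  step 3: IKKK
  step 4: KKK
  step 5: K

Term B:
  start: IK(IK)(ISK)
  step 1: K(IK)(ISK)
  step 2: IK
  step 3: K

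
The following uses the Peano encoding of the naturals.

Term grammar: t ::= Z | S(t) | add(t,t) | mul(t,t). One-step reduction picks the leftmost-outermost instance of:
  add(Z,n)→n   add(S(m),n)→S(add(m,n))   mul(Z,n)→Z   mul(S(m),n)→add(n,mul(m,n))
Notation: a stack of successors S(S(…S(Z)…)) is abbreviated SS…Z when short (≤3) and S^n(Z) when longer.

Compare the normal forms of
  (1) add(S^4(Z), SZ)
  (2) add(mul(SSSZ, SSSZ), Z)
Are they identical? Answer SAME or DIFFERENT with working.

Term A:
  start: add(S^4(Z), SZ)
  [1] S(add(SSSZ, SZ))
  [2] S(S(add(SSZ, SZ)))
  [3] S(S(S(add(SZ, SZ))))
  [4] S(S(S(S(add(Z, SZ)))))
  [5] S^5(Z)

Term B:
  start: add(mul(SSSZ, SSSZ), Z)
  [1] add(add(SSSZ, mul(SSZ, SSSZ)), Z)
  [2] add(S(add(SSZ, mul(SSZ, SSSZ))), Z)
  [3] S(add(add(SSZ, mul(SSZ, SSSZ)), Z))
  [4] S(add(S(add(SZ, mul(SSZ, SSSZ))), Z))
  [5] S(S(add(add(SZ, mul(SSZ, SSSZ)), Z)))
  [6] S(S(add(S(add(Z, mul(SSZ, SSSZ))), Z)))
  [7] S(S(S(add(add(Z, mul(SSZ, SSSZ)), Z))))
  [8] S(S(S(add(mul(SSZ, SSSZ), Z))))
  [9] S(S(S(add(add(SSSZ, mul(SZ, SSSZ)), Z))))
  [10] S(S(S(add(S(add(SSZ, mul(SZ, SSSZ))), Z))))
  [11] S(S(S(S(add(add(SSZ, mul(SZ, SSSZ)), Z)))))
  [12] S(S(S(S(add(S(add(SZ, mul(SZ, SSSZ))), Z)))))
  [13] S(S(S(S(S(add(add(SZ, mul(SZ, SSSZ)), Z))))))
  [14] S(S(S(S(S(add(S(add(Z, mul(SZ, SSSZ))), Z))))))
  [15] S(S(S(S(S(S(add(add(Z, mul(SZ, SSSZ)), Z)))))))
  [16] S(S(S(S(S(S(add(mul(SZ, SSSZ), Z)))))))
  [17] S(S(S(S(S(S(add(add(SSSZ, mul(Z, SSSZ)), Z)))))))
  [18] S(S(S(S(S(S(add(S(add(SSZ, mul(Z, SSSZ))), Z)))))))
  [19] S(S(S(S(S(S(S(add(add(SSZ, mul(Z, SSSZ)), Z))))))))
  [20] S(S(S(S(S(S(S(add(S(add(SZ, mul(Z, SSSZ))), Z))))))))
  [21] S(S(S(S(S(S(S(S(add(add(SZ, mul(Z, SSSZ)), Z)))))))))
  [22] S(S(S(S(S(S(S(S(add(S(add(Z, mul(Z, SSSZ))), Z)))))))))
  [23] S(S(S(S(S(S(S(S(S(add(add(Z, mul(Z, SSSZ)), Z))))))))))
  [24] S(S(S(S(S(S(S(S(S(add(mul(Z, SSSZ), Z))))))))))
  [25] S(S(S(S(S(S(S(S(S(add(Z, Z))))))))))
  [26] S^9(Z)

Answer: DIFFERENT — A ⇓ S^5(Z), B ⇓ S^9(Z)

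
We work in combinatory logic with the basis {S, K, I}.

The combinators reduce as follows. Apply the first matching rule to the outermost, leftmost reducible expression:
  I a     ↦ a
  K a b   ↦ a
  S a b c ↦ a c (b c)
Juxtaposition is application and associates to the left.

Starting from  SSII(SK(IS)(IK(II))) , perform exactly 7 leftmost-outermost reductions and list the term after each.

  start: SSII(SK(IS)(IK(II)))
  →1  SI(II)(SK(IS)(IK(II)))
  →2  I(SK(IS)(IK(II)))(II(SK(IS)(IK(II))))
  →3  SK(IS)(IK(II))(II(SK(IS)(IK(II))))
  →4  K(IK(II))(IS(IK(II)))(II(SK(IS)(IK(II))))
  →5  IK(II)(II(SK(IS)(IK(II))))
  →6  K(II)(II(SK(IS)(IK(II))))
  →7  II

Answer: after 7 steps: II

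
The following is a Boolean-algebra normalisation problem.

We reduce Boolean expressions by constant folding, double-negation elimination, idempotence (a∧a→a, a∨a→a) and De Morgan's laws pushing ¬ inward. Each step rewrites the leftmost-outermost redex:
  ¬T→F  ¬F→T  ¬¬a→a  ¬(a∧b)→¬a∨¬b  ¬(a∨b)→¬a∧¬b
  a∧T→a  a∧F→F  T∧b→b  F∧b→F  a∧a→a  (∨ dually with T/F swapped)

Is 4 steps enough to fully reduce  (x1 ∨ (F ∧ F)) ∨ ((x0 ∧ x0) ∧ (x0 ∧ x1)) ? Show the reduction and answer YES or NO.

  start: (x1 ∨ (F ∧ F)) ∨ ((x0 ∧ x0) ∧ (x0 ∧ x1))
  step 1: (x1 ∨ F) ∨ ((x0 ∧ x0) ∧ (x0 ∧ x1))
  step 2: x1 ∨ ((x0 ∧ x0) ∧ (x0 ∧ x1))
  step 3: x1 ∨ (x0 ∧ (x0 ∧ x1))

Answer: YES — reaches normal form x1 ∨ (x0 ∧ (x0 ∧ x1)) in 3 ≤ 4 steps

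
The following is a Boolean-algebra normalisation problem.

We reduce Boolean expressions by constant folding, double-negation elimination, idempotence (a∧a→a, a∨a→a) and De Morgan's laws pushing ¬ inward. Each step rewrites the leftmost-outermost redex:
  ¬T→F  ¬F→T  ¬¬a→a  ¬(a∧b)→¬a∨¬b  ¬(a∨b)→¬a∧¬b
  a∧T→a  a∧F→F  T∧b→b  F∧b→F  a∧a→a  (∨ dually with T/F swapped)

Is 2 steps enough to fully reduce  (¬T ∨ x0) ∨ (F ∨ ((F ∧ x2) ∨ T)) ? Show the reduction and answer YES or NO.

  start: (¬T ∨ x0) ∨ (F ∨ ((F ∧ x2) ∨ T))
  [1] (F ∨ x0) ∨ (F ∨ ((F ∧ x2) ∨ T))
  [2] x0 ∨ (F ∨ ((F ∧ x2) ∨ T))

Answer: NO — after 2 steps the term is x0 ∨ (F ∨ ((F ∧ x2) ∨ T)), not yet normal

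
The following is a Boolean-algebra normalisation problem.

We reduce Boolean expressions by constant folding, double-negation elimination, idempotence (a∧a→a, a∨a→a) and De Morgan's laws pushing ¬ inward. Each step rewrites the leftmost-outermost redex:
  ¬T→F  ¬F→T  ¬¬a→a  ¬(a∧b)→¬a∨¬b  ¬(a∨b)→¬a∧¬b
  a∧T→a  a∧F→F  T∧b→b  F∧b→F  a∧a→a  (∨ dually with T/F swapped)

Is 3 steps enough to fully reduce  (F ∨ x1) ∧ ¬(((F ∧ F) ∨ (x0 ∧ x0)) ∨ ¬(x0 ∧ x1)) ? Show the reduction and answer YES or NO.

Answer: NO — after 3 steps the term is x1 ∧ ((¬(F ∧ F) ∧ ¬(x0 ∧ x0)) ∧ ¬¬(x0 ∧ x1)), not yet normal

Working:
  start: (F ∨ x1) ∧ ¬(((F ∧ F) ∨ (x0 ∧ x0)) ∨ ¬(x0 ∧ x1))
  →1  x1 ∧ ¬(((F ∧ F) ∨ (x0 ∧ x0)) ∨ ¬(x0 ∧ x1))
  →2  x1 ∧ (¬((F ∧ F) ∨ (x0 ∧ x0)) ∧ ¬¬(x0 ∧ x1))
  →3  x1 ∧ ((¬(F ∧ F) ∧ ¬(x0 ∧ x0)) ∧ ¬¬(x0 ∧ x1))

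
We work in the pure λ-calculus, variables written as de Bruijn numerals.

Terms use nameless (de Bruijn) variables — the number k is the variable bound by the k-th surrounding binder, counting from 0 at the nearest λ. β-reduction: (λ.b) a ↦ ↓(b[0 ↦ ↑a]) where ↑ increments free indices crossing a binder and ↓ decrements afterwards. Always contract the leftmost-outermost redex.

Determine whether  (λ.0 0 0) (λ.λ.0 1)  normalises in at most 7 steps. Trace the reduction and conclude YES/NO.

  start: (λ.0 0 0) (λ.λ.0 1)
  step 1: (λ.λ.0 1) (λ.λ.0 1) (λ.λ.0 1)
  step 2: (λ.0 (λ.λ.0 1)) (λ.λ.0 1)
  step 3: (λ.λ.0 1) (λ.λ.0 1)
  step 4: λ.0 (λ.λ.0 1)

Answer: YES — reaches normal form λ.0 (λ.λ.0 1) in 4 ≤ 7 steps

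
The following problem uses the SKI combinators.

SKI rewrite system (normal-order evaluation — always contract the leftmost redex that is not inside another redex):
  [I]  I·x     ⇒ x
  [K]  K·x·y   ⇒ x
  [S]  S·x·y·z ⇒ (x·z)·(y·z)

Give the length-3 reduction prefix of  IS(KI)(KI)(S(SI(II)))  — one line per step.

  start: IS(KI)(KI)(S(SI(II)))
  [1] S(KI)(KI)(S(SI(II)))
  [2] KI(S(SI(II)))(KI(S(SI(II))))
  [3] I(KI(S(SI(II))))

Answer: after 3 steps: I(KI(S(SI(II))))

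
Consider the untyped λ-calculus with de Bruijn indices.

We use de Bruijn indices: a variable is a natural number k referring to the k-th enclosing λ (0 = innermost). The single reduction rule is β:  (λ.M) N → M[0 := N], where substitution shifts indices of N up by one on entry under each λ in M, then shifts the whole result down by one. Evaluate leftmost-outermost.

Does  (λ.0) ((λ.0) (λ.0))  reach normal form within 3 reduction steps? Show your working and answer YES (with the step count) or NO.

  start: (λ.0) ((λ.0) (λ.0))
  step 1: (λ.0) (λ.0)
  step 2: λ.0

Answer: YES — reaches normal form λ.0 in 2 ≤ 3 steps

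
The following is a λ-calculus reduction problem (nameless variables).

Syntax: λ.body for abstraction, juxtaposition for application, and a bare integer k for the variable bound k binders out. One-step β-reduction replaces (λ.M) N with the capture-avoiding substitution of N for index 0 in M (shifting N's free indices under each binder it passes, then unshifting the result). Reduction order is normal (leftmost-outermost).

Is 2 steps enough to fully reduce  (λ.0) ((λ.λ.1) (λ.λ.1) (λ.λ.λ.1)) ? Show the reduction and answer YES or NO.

  start: (λ.0) ((λ.λ.1) (λ.λ.1) (λ.λ.λ.1))
  [1] (λ.λ.1) (λ.λ.1) (λ.λ.λ.1)
  [2] (λ.λ.λ.1) (λ.λ.λ.1)

Answer: NO — after 2 steps the term is (λ.λ.λ.1) (λ.λ.λ.1), not yet normal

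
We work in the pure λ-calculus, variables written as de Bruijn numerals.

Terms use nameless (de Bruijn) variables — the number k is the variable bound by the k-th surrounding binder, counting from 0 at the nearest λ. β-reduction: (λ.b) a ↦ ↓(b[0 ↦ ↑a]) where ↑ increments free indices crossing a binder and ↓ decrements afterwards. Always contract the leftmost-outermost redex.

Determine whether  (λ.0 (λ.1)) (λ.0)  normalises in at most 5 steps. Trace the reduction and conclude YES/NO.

  start: (λ.0 (λ.1)) (λ.0)
  →1  (λ.0) (λ.λ.0)
  →2  λ.λ.0

Answer: YES — reaches normal form λ.λ.0 in 2 ≤ 5 steps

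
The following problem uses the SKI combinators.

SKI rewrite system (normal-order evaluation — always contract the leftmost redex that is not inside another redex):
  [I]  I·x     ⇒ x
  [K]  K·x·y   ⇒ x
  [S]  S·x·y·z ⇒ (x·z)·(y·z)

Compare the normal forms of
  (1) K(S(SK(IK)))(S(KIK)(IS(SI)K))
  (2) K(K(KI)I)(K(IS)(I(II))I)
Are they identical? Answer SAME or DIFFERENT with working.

Term A:
  start: K(S(SK(IK)))(S(KIK)(IS(SI)K))
  [1] S(SK(IK))
  [2] S(SKK)

Term B:
  start: K(K(KI)I)(K(IS)(I(II))I)
  [1] K(KI)I
  [2] KI

Answer: DIFFERENT — A ⇓ S(SKK), B ⇓ KI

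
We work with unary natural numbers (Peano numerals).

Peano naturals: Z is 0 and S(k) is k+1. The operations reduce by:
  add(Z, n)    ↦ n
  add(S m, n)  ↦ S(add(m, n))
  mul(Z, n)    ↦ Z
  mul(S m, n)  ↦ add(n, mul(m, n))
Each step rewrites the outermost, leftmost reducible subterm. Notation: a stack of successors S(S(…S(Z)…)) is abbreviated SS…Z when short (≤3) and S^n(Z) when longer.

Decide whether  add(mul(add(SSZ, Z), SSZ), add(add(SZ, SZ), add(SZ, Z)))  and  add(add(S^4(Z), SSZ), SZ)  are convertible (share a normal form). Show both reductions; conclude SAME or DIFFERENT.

Answer: SAME — A ⇓ S^7(Z), B ⇓ S^7(Z)

Derivation:
Term A:
  start: add(mul(add(SSZ, Z), SSZ), add(add(SZ, SZ), add(SZ, Z)))
  [1] add(mul(S(add(SZ, Z)), SSZ), add(add(SZ, SZ), add(SZ, Z)))
  [2] add(add(SSZ, mul(add(SZ, Z), SSZ)), add(add(SZ, SZ), add(SZ, Z)))
  [3] add(S(add(SZ, mul(add(SZ, Z), SSZ))), add(add(SZ, SZ), add(SZ, Z)))
  [4] S(add(add(SZ, mul(add(SZ, Z), SSZ)), add(add(SZ, SZ), add(SZ, Z))))
  [5] S(add(S(add(Z, mul(add(SZ, Z), SSZ))), add(add(SZ, SZ), add(SZ, Z))))
  [6] S(S(add(add(Z, mul(add(SZ, Z), SSZ)), add(add(SZ, SZ), add(SZ, Z)))))
  [7] S(S(add(mul(add(SZ, Z), SSZ), add(add(SZ, SZ), add(SZ, Z)))))
  [8] S(S(add(mul(S(add(Z, Z)), SSZ), add(add(SZ, SZ), add(SZ, Z)))))
  [9] S(S(add(add(SSZ, mul(add(Z, Z), SSZ)), add(add(SZ, SZ), add(SZ, Z)))))
  [10] S(S(add(S(add(SZ, mul(add(Z, Z), SSZ))), add(add(SZ, SZ), add(SZ, Z)))))
  [11] S(S(S(add(add(SZ, mul(add(Z, Z), SSZ)), add(add(SZ, SZ), add(SZ, Z))))))
  [12] S(S(S(add(S(add(Z, mul(add(Z, Z), SSZ))), add(add(SZ, SZ), add(SZ, Z))))))
  [13] S(S(S(S(add(add(Z, mul(add(Z, Z), SSZ)), add(add(SZ, SZ), add(SZ, Z)))))))
  [14] S(S(S(S(add(mul(add(Z, Z), SSZ), add(add(SZ, SZ), add(SZ, Z)))))))
  [15] S(S(S(S(add(mul(Z, SSZ), add(add(SZ, SZ), add(SZ, Z)))))))
  [16] S(S(S(S(add(Z, add(add(SZ, SZ), add(SZ, Z)))))))
  [17] S(S(S(S(add(add(SZ, SZ), add(SZ, Z))))))
  [18] S(S(S(S(add(S(add(Z, SZ)), add(SZ, Z))))))
  [19] S(S(S(S(S(add(add(Z, SZ), add(SZ, Z)))))))
  [20] S(S(S(S(S(add(SZ, add(SZ, Z)))))))
  [21] S(S(S(S(S(S(add(Z, add(SZ, Z))))))))
  [22] S(S(S(S(S(S(add(SZ, Z)))))))
  [23] S(S(S(S(S(S(S(add(Z, Z))))))))
  [24] S^7(Z)

Term B:
  start: add(add(S^4(Z), SSZ), SZ)
  [1] add(S(add(SSSZ, SSZ)), SZ)
  [2] S(add(add(SSSZ, SSZ), SZ))
  [3] S(add(S(add(SSZ, SSZ)), SZ))
  [4] S(S(add(add(SSZ, SSZ), SZ)))
  [5] S(S(add(S(add(SZ, SSZ)), SZ)))
  [6] S(S(S(add(add(SZ, SSZ), SZ))))
  [7] S(S(S(add(S(add(Z, SSZ)), SZ))))
  [8] S(S(S(S(add(add(Z, SSZ), SZ)))))
  [9] S(S(S(S(add(SSZ, SZ)))))
  [10] S(S(S(S(S(add(SZ, SZ))))))
  [11] S(S(S(S(S(S(add(Z, SZ)))))))
  [12] S^7(Z)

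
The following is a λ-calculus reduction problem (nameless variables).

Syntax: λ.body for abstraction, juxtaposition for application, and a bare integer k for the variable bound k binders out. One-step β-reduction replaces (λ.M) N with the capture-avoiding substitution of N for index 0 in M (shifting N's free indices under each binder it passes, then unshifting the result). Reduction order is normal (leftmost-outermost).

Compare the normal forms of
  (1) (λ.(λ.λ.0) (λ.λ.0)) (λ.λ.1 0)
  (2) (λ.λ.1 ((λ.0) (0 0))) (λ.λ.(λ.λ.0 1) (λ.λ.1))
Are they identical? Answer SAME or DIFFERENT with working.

Term A:
  start: (λ.(λ.λ.0) (λ.λ.0)) (λ.λ.1 0)
  step 1: (λ.λ.0) (λ.λ.0)
  step 2: λ.0

Term B:
  start: (λ.λ.1 ((λ.0) (0 0))) (λ.λ.(λ.λ.0 1) (λ.λ.1))
  step 1: λ.(λ.λ.(λ.λ.0 1) (λ.λ.1)) ((λ.0) (0 0))
  step 2: λ.λ.(λ.λ.0 1) (λ.λ.1)
  step 3: λ.λ.λ.0 (λ.λ.1)

Answer: DIFFERENT — A ⇓ λ.0, B ⇓ λ.λ.λ.0 (λ.λ.1)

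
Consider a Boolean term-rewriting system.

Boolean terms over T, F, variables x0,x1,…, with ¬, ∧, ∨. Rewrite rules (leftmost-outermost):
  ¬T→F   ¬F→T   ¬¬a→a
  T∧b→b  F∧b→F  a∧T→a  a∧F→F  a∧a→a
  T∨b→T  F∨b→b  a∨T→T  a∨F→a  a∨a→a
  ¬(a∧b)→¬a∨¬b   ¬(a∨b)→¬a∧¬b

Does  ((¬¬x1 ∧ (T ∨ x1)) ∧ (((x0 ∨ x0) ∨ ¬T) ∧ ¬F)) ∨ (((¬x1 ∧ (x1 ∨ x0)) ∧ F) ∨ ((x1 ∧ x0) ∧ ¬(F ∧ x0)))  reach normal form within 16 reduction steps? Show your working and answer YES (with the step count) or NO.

  start: ((¬¬x1 ∧ (T ∨ x1)) ∧ (((x0 ∨ x0) ∨ ¬T) ∧ ¬F)) ∨ (((¬x1 ∧ (x1 ∨ x0)) ∧ F) ∨ ((x1 ∧ x0) ∧ ¬(F ∧ x0)))
  →1  ((x1 ∧ (T ∨ x1)) ∧ (((x0 ∨ x0) ∨ ¬T) ∧ ¬F)) ∨ (((¬x1 ∧ (x1 ∨ x0)) ∧ F) ∨ ((x1 ∧ x0) ∧ ¬(F ∧ x0)))
  →2  ((x1 ∧ T) ∧ (((x0 ∨ x0) ∨ ¬T) ∧ ¬F)) ∨ (((¬x1 ∧ (x1 ∨ x0)) ∧ F) ∨ ((x1 ∧ x0) ∧ ¬(F ∧ x0)))
  →3  (x1 ∧ (((x0 ∨ x0) ∨ ¬T) ∧ ¬F)) ∨ (((¬x1 ∧ (x1 ∨ x0)) ∧ F) ∨ ((x1 ∧ x0) ∧ ¬(F ∧ x0)))
  →4  (x1 ∧ ((x0 ∨ ¬T) ∧ ¬F)) ∨ (((¬x1 ∧ (x1 ∨ x0)) ∧ F) ∨ ((x1 ∧ x0) ∧ ¬(F ∧ x0)))
  →5  (x1 ∧ ((x0 ∨ F) ∧ ¬F)) ∨ (((¬x1 ∧ (x1 ∨ x0)) ∧ F) ∨ ((x1 ∧ x0) ∧ ¬(F ∧ x0)))
  →6  (x1 ∧ (x0 ∧ ¬F)) ∨ (((¬x1 ∧ (x1 ∨ x0)) ∧ F) ∨ ((x1 ∧ x0) ∧ ¬(F ∧ x0)))
  →7  (x1 ∧ (x0 ∧ T)) ∨ (((¬x1 ∧ (x1 ∨ x0)) ∧ F) ∨ ((x1 ∧ x0) ∧ ¬(F ∧ x0)))
  →8  (x1 ∧ x0) ∨ (((¬x1 ∧ (x1 ∨ x0)) ∧ F) ∨ ((x1 ∧ x0) ∧ ¬(F ∧ x0)))
  →9  (x1 ∧ x0) ∨ (F ∨ ((x1 ∧ x0) ∧ ¬(F ∧ x0)))
  →10  (x1 ∧ x0) ∨ ((x1 ∧ x0) ∧ ¬(F ∧ x0))
  →11  (x1 ∧ x0) ∨ ((x1 ∧ x0) ∧ (¬F ∨ ¬x0))
  →12  (x1 ∧ x0) ∨ ((x1 ∧ x0) ∧ (T ∨ ¬x0))
  →13  (x1 ∧ x0) ∨ ((x1 ∧ x0) ∧ T)
  →14  (x1 ∧ x0) ∨ (x1 ∧ x0)
  →15  x1 ∧ x0

Answer: YES — reaches normal form x1 ∧ x0 in 15 ≤ 16 steps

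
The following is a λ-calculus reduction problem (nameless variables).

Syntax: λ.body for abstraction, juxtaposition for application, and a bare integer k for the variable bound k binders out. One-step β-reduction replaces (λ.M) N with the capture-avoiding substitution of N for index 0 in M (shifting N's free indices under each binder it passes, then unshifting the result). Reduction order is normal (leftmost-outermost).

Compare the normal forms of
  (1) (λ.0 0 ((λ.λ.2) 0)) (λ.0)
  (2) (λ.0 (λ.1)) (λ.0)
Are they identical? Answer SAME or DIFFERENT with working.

Answer: SAME — A ⇓ λ.λ.0, B ⇓ λ.λ.0

Derivation:
Term A:
  start: (λ.0 0 ((λ.λ.2) 0)) (λ.0)
  →1  (λ.0) (λ.0) ((λ.λ.λ.0) (λ.0))
  →2  (λ.0) ((λ.λ.λ.0) (λ.0))
  →3  (λ.λ.λ.0) (λ.0)
  →4  λ.λ.0

Term B:
  start: (λ.0 (λ.1)) (λ.0)
  →1  (λ.0) (λ.λ.0)
  →2  λ.λ.0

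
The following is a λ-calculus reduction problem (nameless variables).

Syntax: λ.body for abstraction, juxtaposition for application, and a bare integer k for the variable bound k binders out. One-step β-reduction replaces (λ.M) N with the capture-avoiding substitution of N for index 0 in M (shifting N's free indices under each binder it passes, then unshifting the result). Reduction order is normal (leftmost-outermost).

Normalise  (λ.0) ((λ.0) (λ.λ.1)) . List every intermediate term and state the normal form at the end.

Answer: normal form = λ.λ.1  (in 2 steps)

Derivation:
  start: (λ.0) ((λ.0) (λ.λ.1))
  →1  (λ.0) (λ.λ.1)
  →2  λ.λ.1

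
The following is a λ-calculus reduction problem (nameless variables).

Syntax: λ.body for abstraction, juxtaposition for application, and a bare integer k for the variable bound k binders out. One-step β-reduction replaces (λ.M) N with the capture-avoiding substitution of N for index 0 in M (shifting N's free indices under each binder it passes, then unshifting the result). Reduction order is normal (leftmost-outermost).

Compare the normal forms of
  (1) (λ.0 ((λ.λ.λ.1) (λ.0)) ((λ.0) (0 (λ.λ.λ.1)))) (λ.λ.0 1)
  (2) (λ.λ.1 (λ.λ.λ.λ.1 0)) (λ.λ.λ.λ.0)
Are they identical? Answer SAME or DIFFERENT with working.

Answer: DIFFERENT — A ⇓ λ.λ.λ.λ.1, B ⇓ λ.λ.λ.λ.0

Derivation:
Term A:
  start: (λ.0 ((λ.λ.λ.1) (λ.0)) ((λ.0) (0 (λ.λ.λ.1)))) (λ.λ.0 1)
  step 1: (λ.λ.0 1) ((λ.λ.λ.1) (λ.0)) ((λ.0) ((λ.λ.0 1) (λ.λ.λ.1)))
  step 2: (λ.0 ((λ.λ.λ.1) (λ.0))) ((λ.0) ((λ.λ.0 1) (λ.λ.λ.1)))
  step 3: (λ.0) ((λ.λ.0 1) (λ.λ.λ.1)) ((λ.λ.λ.1) (λ.0))
  step 4: (λ.λ.0 1) (λ.λ.λ.1) ((λ.λ.λ.1) (λ.0))
  step 5: (λ.0 (λ.λ.λ.1)) ((λ.λ.λ.1) (λ.0))
  step 6: (λ.λ.λ.1) (λ.0) (λ.λ.λ.1)
  step 7: (λ.λ.1) (λ.λ.λ.1)
  step 8: λ.λ.λ.λ.1

Term B:
  start: (λ.λ.1 (λ.λ.λ.λ.1 0)) (λ.λ.λ.λ.0)
  step 1: λ.(λ.λ.λ.λ.0) (λ.λ.λ.λ.1 0)
  step 2: λ.λ.λ.λ.0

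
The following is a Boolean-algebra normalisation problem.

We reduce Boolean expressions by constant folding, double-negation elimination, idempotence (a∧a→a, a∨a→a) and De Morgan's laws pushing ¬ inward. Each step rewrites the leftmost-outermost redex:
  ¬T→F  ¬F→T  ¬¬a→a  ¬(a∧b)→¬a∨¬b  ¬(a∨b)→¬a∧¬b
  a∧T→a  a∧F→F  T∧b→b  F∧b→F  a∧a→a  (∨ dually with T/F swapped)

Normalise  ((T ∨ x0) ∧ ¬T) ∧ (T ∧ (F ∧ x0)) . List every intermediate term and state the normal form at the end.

  start: ((T ∨ x0) ∧ ¬T) ∧ (T ∧ (F ∧ x0))
  [1] (T ∧ ¬T) ∧ (T ∧ (F ∧ x0))
  [2] ¬T ∧ (T ∧ (F ∧ x0))
  [3] F ∧ (T ∧ (F ∧ x0))
  [4] F

Answer: normal form = F  (in 4 steps)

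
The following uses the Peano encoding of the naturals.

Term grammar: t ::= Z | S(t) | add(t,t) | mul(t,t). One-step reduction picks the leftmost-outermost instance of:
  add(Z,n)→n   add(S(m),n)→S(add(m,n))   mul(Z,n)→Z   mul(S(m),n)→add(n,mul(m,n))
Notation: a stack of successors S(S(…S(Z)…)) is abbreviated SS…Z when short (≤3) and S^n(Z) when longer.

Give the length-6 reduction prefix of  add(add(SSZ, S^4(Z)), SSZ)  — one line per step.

Answer: after 6 steps: S(S(S(add(SSSZ, SSZ))))

Derivation:
  start: add(add(SSZ, S^4(Z)), SSZ)
  step 1: add(S(add(SZ, S^4(Z))), SSZ)
  step 2: S(add(add(SZ, S^4(Z)), SSZ))
  step 3: S(add(S(add(Z, S^4(Z))), SSZ))
  step 4: S(S(add(add(Z, S^4(Z)), SSZ)))
  step 5: S(S(add(S^4(Z), SSZ)))
  step 6: S(S(S(add(SSSZ, SSZ))))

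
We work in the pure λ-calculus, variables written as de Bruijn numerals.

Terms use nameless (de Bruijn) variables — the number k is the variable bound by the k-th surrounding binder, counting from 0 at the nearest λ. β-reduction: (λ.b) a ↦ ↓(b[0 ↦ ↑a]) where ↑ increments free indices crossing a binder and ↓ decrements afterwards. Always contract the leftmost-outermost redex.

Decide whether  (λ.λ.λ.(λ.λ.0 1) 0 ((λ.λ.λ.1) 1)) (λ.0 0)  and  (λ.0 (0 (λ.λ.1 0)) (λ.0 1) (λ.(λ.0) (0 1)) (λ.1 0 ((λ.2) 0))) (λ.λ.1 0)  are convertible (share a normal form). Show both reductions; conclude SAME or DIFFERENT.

Answer: DIFFERENT — A ⇓ λ.λ.λ.1, B ⇓ λ.0 (λ.λ.1 0)

Derivation:
Term A:
  start: (λ.λ.λ.(λ.λ.0 1) 0 ((λ.λ.λ.1) 1)) (λ.0 0)
  [1] λ.λ.(λ.λ.0 1) 0 ((λ.λ.λ.1) 1)
  [2] λ.λ.(λ.0 1) ((λ.λ.λ.1) 1)
  [3] λ.λ.(λ.λ.λ.1) 1 0
  [4] λ.λ.(λ.λ.1) 0
  [5] λ.λ.λ.1

Term B:
  start: (λ.0 (0 (λ.λ.1 0)) (λ.0 1) (λ.(λ.0) (0 1)) (λ.1 0 ((λ.2) 0))) (λ.λ.1 0)
  [1] (λ.λ.1 0) ((λ.λ.1 0) (λ.λ.1 0)) (λ.0 (λ.λ.1 0)) (λ.(λ.0) (0 (λ.λ.1 0))) (λ.(λ.λ.1 0) 0 ((λ.λ.λ.1 0) 0))
  [2] (λ.(λ.λ.1 0) (λ.λ.1 0) 0) (λ.0 (λ.λ.1 0)) (λ.(λ.0) (0 (λ.λ.1 0))) (λ.(λ.λ.1 0) 0 ((λ.λ.λ.1 0) 0))
  [3] (λ.λ.1 0) (λ.λ.1 0) (λ.0 (λ.λ.1 0)) (λ.(λ.0) (0 (λ.λ.1 0))) (λ.(λ.λ.1 0) 0 ((λ.λ.λ.1 0) 0))
  [4] (λ.(λ.λ.1 0) 0) (λ.0 (λ.λ.1 0)) (λ.(λ.0) (0 (λ.λ.1 0))) (λ.(λ.λ.1 0) 0 ((λ.λ.λ.1 0) 0))
  [5] (λ.λ.1 0) (λ.0 (λ.λ.1 0)) (λ.(λ.0) (0 (λ.λ.1 0))) (λ.(λ.λ.1 0) 0 ((λ.λ.λ.1 0) 0))
  [6] (λ.(λ.0 (λ.λ.1 0)) 0) (λ.(λ.0) (0 (λ.λ.1 0))) (λ.(λ.λ.1 0) 0 ((λ.λ.λ.1 0) 0))
  [7] (λ.0 (λ.λ.1 0)) (λ.(λ.0) (0 (λ.λ.1 0))) (λ.(λ.λ.1 0) 0 ((λ.λ.λ.1 0) 0))
  [8] (λ.(λ.0) (0 (λ.λ.1 0))) (λ.λ.1 0) (λ.(λ.λ.1 0) 0 ((λ.λ.λ.1 0) 0))
  [9] (λ.0) ((λ.λ.1 0) (λ.λ.1 0)) (λ.(λ.λ.1 0) 0 ((λ.λ.λ.1 0) 0))
  [10] (λ.λ.1 0) (λ.λ.1 0) (λ.(λ.λ.1 0) 0 ((λ.λ.λ.1 0) 0))
  [11] (λ.(λ.λ.1 0) 0) (λ.(λ.λ.1 0) 0 ((λ.λ.λ.1 0) 0))
  [12] (λ.λ.1 0) (λ.(λ.λ.1 0) 0 ((λ.λ.λ.1 0) 0))
  [13] λ.(λ.(λ.λ.1 0) 0 ((λ.λ.λ.1 0) 0)) 0
  [14] λ.(λ.λ.1 0) 0 ((λ.λ.λ.1 0) 0)
  [15] λ.(λ.1 0) ((λ.λ.λ.1 0) 0)
  [16] λ.0 ((λ.λ.λ.1 0) 0)
  [17] λ.0 (λ.λ.1 0)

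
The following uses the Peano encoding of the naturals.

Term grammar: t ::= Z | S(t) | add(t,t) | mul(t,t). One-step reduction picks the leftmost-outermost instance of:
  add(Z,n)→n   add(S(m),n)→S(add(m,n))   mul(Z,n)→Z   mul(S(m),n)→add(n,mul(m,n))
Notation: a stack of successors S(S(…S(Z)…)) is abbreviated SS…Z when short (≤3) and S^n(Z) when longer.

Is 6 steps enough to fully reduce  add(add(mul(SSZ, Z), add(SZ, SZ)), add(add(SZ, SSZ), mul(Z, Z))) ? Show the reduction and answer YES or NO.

  start: add(add(mul(SSZ, Z), add(SZ, SZ)), add(add(SZ, SSZ), mul(Z, Z)))
  step 1: add(add(add(Z, mul(SZ, Z)), add(SZ, SZ)), add(add(SZ, SSZ), mul(Z, Z)))
  step 2: add(add(mul(SZ, Z), add(SZ, SZ)), add(add(SZ, SSZ), mul(Z, Z)))
  step 3: add(add(add(Z, mul(Z, Z)), add(SZ, SZ)), add(add(SZ, SSZ), mul(Z, Z)))
  step 4: add(add(mul(Z, Z), add(SZ, SZ)), add(add(SZ, SSZ), mul(Z, Z)))
  step 5: add(add(Z, add(SZ, SZ)), add(add(SZ, SSZ), mul(Z, Z)))
  step 6: add(add(SZ, SZ), add(add(SZ, SSZ), mul(Z, Z)))

Answer: NO — after 6 steps the term is add(add(SZ, SZ), add(add(SZ, SSZ), mul(Z, Z))), not yet normal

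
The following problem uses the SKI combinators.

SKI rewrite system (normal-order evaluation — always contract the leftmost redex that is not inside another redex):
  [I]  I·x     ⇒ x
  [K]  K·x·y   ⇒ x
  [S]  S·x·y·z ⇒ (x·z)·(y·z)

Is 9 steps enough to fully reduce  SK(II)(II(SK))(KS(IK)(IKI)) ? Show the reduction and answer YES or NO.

  start: SK(II)(II(SK))(KS(IK)(IKI))
  [1] K(II(SK))(II(II(SK)))(KS(IK)(IKI))
  [2] II(SK)(KS(IK)(IKI))
  [3] I(SK)(KS(IK)(IKI))
  [4] SK(KS(IK)(IKI))
  [5] SK(S(IKI))
  [6] SK(S(KI))

Answer: YES — reaches normal form SK(S(KI)) in 6 ≤ 9 steps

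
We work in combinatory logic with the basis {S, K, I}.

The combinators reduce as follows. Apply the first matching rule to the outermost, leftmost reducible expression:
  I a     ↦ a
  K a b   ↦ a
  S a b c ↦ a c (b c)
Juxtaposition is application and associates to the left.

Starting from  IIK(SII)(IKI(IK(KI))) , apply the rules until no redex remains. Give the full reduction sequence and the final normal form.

  start: IIK(SII)(IKI(IK(KI)))
  →1  IK(SII)(IKI(IK(KI)))
  →2  K(SII)(IKI(IK(KI)))
  →3  SII

Answer: normal form = SII  (in 3 steps)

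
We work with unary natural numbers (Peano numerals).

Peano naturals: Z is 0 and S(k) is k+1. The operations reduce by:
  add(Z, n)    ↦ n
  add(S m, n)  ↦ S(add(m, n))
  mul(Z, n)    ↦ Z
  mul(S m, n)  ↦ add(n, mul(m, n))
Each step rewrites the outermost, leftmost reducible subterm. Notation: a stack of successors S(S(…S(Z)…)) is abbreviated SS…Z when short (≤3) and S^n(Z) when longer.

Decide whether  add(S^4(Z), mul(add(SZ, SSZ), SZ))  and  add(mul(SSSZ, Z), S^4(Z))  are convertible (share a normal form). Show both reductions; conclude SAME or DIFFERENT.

Term A:
  start: add(S^4(Z), mul(add(SZ, SSZ), SZ))
  →1  S(add(SSSZ, mul(add(SZ, SSZ), SZ)))
  →2  S(S(add(SSZ, mul(add(SZ, SSZ), SZ))))
  →3  S(S(S(add(SZ, mul(add(SZ, SSZ), SZ)))))
  →4  S(S(S(S(add(Z, mul(add(SZ, SSZ), SZ))))))
  →5  S(S(S(S(mul(add(SZ, SSZ), SZ)))))
  →6  S(S(S(S(mul(S(add(Z, SSZ)), SZ)))))
  →7  S(S(S(S(add(SZ, mul(add(Z, SSZ), SZ))))))
  →8  S(S(S(S(S(add(Z, mul(add(Z, SSZ), SZ)))))))
  →9  S(S(S(S(S(mul(add(Z, SSZ), SZ))))))
  →10  S(S(S(S(S(mul(SSZ, SZ))))))
  →11  S(S(S(S(S(add(SZ, mul(SZ, SZ)))))))
  →12  S(S(S(S(S(S(add(Z, mul(SZ, SZ))))))))
  →13  S(S(S(S(S(S(mul(SZ, SZ)))))))
  →14  S(S(S(S(S(S(add(SZ, mul(Z, SZ))))))))
  →15  S(S(S(S(S(S(S(add(Z, mul(Z, SZ)))))))))
  →16  S(S(S(S(S(S(S(mul(Z, SZ))))))))
  →17  S^7(Z)

Term B:
  start: add(mul(SSSZ, Z), S^4(Z))
  →1  add(add(Z, mul(SSZ, Z)), S^4(Z))
  →2  add(mul(SSZ, Z), S^4(Z))
  →3  add(add(Z, mul(SZ, Z)), S^4(Z))
  →4  add(mul(SZ, Z), S^4(Z))
  →5  add(add(Z, mul(Z, Z)), S^4(Z))
  →6  add(mul(Z, Z), S^4(Z))
  →7  add(Z, S^4(Z))
  →8  S^4(Z)

Answer: DIFFERENT — A ⇓ S^7(Z), B ⇓ S^4(Z)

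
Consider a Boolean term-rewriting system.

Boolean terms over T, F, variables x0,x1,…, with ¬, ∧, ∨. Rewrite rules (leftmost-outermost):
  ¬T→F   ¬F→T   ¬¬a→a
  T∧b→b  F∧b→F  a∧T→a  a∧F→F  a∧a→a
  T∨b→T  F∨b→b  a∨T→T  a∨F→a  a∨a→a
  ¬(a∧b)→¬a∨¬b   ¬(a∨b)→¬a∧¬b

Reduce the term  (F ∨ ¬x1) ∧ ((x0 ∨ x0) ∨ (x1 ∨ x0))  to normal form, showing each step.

Answer: normal form = ¬x1 ∧ (x0 ∨ (x1 ∨ x0))  (in 2 steps)

Derivation:
  start: (F ∨ ¬x1) ∧ ((x0 ∨ x0) ∨ (x1 ∨ x0))
  step 1: ¬x1 ∧ ((x0 ∨ x0) ∨ (x1 ∨ x0))
  step 2: ¬x1 ∧ (x0 ∨ (x1 ∨ x0))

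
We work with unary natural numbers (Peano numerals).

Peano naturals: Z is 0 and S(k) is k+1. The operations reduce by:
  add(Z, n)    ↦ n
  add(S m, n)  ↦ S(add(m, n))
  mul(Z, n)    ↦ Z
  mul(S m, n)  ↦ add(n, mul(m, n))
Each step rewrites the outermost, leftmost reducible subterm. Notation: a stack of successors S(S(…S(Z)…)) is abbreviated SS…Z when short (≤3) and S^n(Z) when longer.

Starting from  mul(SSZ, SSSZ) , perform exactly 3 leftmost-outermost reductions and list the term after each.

Answer: after 3 steps: S(S(add(SZ, mul(SZ, SSSZ))))

Working:
  start: mul(SSZ, SSSZ)
  step 1: add(SSSZ, mul(SZ, SSSZ))
  step 2: S(add(SSZ, mul(SZ, SSSZ)))
  step 3: S(S(add(SZ, mul(SZ, SSSZ))))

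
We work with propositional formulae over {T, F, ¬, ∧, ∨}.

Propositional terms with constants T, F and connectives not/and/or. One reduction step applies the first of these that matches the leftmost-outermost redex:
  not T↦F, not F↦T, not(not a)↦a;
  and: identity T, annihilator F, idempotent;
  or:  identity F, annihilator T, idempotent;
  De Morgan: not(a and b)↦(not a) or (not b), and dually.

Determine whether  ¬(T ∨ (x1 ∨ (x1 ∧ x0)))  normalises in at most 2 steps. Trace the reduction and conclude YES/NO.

  start: ¬(T ∨ (x1 ∨ (x1 ∧ x0)))
  [1] ¬T ∧ ¬(x1 ∨ (x1 ∧ x0))
  [2] F ∧ ¬(x1 ∨ (x1 ∧ x0))

Answer: NO — after 2 steps the term is F ∧ ¬(x1 ∨ (x1 ∧ x0)), not yet normal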